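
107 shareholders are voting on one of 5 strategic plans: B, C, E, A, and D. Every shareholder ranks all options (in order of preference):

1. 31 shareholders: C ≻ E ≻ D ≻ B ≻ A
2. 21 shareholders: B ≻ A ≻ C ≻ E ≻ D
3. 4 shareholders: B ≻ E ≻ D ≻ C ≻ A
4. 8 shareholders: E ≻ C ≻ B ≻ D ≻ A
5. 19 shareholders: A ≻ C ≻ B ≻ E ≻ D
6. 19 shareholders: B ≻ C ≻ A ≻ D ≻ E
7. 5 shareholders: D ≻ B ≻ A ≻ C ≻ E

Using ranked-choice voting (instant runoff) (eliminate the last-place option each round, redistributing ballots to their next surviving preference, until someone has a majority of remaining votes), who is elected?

Round 1: B 44, C 31, E 8, A 19, D 5. Eliminate D.
Round 2: B 49, C 31, E 8, A 19. Eliminate E.
Round 3: B 49, C 39, A 19. Eliminate A.
Round 4: B 49, C 58. C has a majority.

C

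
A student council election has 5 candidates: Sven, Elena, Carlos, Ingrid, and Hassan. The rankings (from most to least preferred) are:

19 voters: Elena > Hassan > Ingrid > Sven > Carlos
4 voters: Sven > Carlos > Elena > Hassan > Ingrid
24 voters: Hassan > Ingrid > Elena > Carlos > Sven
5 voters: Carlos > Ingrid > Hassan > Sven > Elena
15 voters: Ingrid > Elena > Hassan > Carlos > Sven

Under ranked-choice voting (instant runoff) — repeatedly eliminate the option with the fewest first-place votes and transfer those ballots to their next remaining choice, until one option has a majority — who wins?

Elena

Round 1: Sven 4, Elena 19, Carlos 5, Ingrid 15, Hassan 24. Eliminate Sven.
Round 2: Elena 19, Carlos 9, Ingrid 15, Hassan 24. Eliminate Carlos.
Round 3: Elena 23, Ingrid 20, Hassan 24. Eliminate Ingrid.
Round 4: Elena 38, Hassan 29. Elena has a majority.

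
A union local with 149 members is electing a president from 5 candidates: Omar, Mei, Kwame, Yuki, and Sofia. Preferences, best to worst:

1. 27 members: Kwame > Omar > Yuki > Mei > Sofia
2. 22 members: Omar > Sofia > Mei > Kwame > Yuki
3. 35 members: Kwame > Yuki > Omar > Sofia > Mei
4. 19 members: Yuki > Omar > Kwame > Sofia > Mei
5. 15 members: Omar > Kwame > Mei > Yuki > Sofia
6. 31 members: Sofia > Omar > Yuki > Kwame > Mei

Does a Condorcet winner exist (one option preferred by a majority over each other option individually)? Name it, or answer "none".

Omar

Omar vs Mei: 149–0 for Omar.
Omar vs Kwame: 87–62 for Omar.
Omar vs Yuki: 95–54 for Omar.
Omar vs Sofia: 118–31 for Omar.
Omar beats every other option head-to-head.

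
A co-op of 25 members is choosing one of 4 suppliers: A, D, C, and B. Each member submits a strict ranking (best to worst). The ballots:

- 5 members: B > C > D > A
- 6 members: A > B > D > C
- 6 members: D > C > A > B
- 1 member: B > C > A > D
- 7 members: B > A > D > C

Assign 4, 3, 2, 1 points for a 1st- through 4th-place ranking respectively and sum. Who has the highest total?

B

A: 5·1 + 6·4 + 6·2 + 1·2 + 7·3 = 64
D: 5·2 + 6·2 + 6·4 + 1·1 + 7·2 = 61
C: 5·3 + 6·1 + 6·3 + 1·3 + 7·1 = 49
B: 5·4 + 6·3 + 6·1 + 1·4 + 7·4 = 76
B has the highest Borda score (76).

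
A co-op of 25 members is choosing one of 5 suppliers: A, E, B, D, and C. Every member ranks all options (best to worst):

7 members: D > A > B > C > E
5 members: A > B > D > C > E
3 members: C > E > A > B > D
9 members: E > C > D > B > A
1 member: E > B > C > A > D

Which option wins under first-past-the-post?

E

First-place votes: A 5, E 10, B 0, D 7, C 3.
E has the most first-place votes.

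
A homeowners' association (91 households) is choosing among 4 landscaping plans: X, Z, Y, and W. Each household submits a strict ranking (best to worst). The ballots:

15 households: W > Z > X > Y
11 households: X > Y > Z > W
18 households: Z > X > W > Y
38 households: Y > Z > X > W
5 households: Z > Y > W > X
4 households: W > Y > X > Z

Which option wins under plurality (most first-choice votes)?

First-place votes: X 11, Z 23, Y 38, W 19.
Y has the most first-place votes.

Y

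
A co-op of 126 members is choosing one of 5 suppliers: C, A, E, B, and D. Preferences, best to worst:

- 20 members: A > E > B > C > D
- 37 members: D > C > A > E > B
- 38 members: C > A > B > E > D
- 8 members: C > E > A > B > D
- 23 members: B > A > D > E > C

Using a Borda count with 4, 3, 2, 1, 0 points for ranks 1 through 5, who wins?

C: 20·1 + 37·3 + 38·4 + 8·4 + 23·0 = 315
A: 20·4 + 37·2 + 38·3 + 8·2 + 23·3 = 353
E: 20·3 + 37·1 + 38·1 + 8·3 + 23·1 = 182
B: 20·2 + 37·0 + 38·2 + 8·1 + 23·4 = 216
D: 20·0 + 37·4 + 38·0 + 8·0 + 23·2 = 194
A has the highest Borda score (353).

A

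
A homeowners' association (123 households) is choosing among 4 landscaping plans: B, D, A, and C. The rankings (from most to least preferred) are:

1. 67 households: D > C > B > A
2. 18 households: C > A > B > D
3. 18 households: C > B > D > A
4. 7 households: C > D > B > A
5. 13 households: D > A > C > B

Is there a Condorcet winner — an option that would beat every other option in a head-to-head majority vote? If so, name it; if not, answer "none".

D

D vs B: 87–36 for D.
D vs A: 105–18 for D.
D vs C: 80–43 for D.
D beats every other option head-to-head.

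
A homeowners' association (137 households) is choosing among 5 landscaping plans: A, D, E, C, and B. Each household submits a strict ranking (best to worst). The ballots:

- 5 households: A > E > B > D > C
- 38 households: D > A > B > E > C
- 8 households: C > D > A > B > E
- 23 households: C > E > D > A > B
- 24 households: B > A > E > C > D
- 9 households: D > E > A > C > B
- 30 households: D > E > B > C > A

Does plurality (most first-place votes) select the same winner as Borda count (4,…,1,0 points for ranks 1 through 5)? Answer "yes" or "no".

Plurality — first-place votes: A 5, D 77, E 0, C 31, B 24. Winner: D.
Borda — scores: A 263, D 383, E 287, C 187, B 250. Winner: D.
The two methods agree.

yes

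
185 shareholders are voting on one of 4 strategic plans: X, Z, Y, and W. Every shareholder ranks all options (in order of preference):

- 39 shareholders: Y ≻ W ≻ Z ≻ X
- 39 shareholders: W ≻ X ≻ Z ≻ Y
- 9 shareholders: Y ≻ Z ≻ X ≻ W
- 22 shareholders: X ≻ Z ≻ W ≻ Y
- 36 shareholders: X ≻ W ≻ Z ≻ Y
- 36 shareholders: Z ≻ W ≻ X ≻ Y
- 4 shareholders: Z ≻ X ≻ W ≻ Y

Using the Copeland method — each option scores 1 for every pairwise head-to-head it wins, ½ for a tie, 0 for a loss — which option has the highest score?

W

X: beats Z and Y; loses to W → score 2.
Z: beats Y; loses to X and W → score 1.
Y: loses to X, Z, and W → score 0.
W: beats X, Z, and Y → score 3.
W has the best pairwise record.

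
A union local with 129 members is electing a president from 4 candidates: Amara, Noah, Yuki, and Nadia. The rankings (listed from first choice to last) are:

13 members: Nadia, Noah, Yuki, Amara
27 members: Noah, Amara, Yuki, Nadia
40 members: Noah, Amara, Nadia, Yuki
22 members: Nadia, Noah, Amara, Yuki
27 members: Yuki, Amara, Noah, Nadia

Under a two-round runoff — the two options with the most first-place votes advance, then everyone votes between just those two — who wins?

Noah

Round 1 first-place votes: Amara 0, Noah 67, Yuki 27, Nadia 35.
Noah and Nadia advance.
Runoff: Noah is preferred to Nadia by 94 voters; Nadia by 35.
Noah wins the runoff.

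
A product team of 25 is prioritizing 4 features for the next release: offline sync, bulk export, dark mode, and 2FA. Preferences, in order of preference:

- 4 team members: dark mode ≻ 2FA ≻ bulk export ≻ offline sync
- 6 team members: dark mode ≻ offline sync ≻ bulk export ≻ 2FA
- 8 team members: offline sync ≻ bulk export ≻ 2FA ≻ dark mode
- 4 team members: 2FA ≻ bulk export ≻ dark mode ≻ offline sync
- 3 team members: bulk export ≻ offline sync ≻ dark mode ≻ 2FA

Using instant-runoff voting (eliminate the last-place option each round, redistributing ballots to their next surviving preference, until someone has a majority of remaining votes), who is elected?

Round 1: offline sync 8, bulk export 3, dark mode 10, 2FA 4. Eliminate bulk export.
Round 2: offline sync 11, dark mode 10, 2FA 4. Eliminate 2FA.
Round 3: offline sync 11, dark mode 14. Dark mode has a majority.

dark mode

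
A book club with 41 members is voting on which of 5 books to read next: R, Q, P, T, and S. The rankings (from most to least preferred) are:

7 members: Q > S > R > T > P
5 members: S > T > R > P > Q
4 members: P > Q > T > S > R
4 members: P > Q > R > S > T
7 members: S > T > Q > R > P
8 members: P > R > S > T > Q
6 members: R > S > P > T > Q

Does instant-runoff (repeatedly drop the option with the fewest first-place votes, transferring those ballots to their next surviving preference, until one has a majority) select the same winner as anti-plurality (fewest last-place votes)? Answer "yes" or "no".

yes

Instant-runoff — R1 R 6, Q 7, P 16, T 0, S 12 (T out); R2 R 6, Q 7, P 16, S 12 (R out); R3 Q 7, P 16, S 18 (Q out); R4 P 16, S 25 (S winner). Winner: S.
Anti-plurality — last-place votes: R 4, Q 19, P 14, T 4, S 0. Winner: S.
The two methods agree.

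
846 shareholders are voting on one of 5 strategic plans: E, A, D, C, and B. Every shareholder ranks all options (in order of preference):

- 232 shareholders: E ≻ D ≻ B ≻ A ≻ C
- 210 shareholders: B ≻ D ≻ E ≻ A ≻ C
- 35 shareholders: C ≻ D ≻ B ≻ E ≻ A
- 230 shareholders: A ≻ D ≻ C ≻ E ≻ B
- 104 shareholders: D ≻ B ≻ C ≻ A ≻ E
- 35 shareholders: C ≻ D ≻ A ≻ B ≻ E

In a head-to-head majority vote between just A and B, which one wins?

Voters preferring A to B: 265; preferring B to A: 581.
B wins the head-to-head.

B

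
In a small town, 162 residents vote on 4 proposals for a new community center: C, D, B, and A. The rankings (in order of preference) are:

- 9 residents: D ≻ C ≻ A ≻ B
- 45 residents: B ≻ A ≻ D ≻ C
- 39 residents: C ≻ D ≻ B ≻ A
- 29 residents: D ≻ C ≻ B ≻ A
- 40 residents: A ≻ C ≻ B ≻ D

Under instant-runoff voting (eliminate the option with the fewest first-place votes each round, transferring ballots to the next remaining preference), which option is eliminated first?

D

Round 1: C 39, D 38, B 45, A 40. Eliminate D.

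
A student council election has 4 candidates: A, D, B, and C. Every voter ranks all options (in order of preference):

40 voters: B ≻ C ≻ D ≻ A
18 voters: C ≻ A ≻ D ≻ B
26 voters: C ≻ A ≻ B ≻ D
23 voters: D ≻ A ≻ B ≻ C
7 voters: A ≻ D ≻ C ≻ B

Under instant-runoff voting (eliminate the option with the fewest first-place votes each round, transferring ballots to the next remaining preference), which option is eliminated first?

A

Round 1: A 7, D 23, B 40, C 44. Eliminate A.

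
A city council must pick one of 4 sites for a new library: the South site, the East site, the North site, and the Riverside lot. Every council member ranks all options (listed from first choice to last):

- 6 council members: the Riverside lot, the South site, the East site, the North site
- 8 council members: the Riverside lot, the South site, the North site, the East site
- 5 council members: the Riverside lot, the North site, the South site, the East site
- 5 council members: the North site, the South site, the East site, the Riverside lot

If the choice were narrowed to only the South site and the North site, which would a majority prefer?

the South site

Voters preferring the South site to the North site: 14; preferring the North site to the South site: 10.
the South site wins the head-to-head.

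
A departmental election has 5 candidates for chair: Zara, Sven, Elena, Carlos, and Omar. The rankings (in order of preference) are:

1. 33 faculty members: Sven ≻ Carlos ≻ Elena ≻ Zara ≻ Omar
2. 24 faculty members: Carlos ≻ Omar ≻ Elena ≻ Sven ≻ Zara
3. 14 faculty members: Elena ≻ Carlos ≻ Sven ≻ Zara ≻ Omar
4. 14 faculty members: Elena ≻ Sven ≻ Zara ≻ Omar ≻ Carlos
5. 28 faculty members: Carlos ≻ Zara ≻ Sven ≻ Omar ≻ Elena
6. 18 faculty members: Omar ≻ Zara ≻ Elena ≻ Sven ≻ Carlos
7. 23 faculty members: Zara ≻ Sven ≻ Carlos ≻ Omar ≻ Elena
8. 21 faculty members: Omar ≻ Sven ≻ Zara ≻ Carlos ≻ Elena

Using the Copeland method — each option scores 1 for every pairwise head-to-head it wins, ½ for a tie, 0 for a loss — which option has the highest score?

Sven

Zara: beats Elena and Omar; loses to Sven and Carlos → score 2.
Sven: beats Zara, Elena, Carlos, and Omar → score 4.
Elena: loses to Zara, Sven, Carlos, and Omar → score 0.
Carlos: beats Zara, Elena, and Omar; loses to Sven → score 3.
Omar: beats Elena; loses to Zara, Sven, and Carlos → score 1.
Sven has the best pairwise record.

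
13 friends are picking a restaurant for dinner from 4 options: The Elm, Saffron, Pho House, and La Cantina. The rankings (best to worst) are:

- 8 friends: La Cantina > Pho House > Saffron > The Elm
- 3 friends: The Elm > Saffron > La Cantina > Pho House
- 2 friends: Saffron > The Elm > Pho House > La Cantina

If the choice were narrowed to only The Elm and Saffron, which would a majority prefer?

Saffron

Voters preferring The Elm to Saffron: 3; preferring Saffron to The Elm: 10.
Saffron wins the head-to-head.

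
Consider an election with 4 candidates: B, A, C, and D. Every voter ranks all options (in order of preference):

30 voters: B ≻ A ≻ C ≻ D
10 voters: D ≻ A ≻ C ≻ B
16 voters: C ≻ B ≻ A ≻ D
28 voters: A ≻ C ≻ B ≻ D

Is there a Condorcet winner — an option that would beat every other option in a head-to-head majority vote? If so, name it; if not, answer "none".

Checking pairwise contests:
C beats B 54–30.
B beats A 46–38.
A beats C 68–16.
B beats D 74–10.
Every option loses at least one head-to-head, so there is no Condorcet winner.

none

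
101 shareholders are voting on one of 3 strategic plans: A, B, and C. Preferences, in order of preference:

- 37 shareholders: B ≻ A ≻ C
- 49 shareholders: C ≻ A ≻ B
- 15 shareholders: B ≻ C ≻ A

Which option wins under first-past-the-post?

First-place votes: A 0, B 52, C 49.
B has the most first-place votes.

B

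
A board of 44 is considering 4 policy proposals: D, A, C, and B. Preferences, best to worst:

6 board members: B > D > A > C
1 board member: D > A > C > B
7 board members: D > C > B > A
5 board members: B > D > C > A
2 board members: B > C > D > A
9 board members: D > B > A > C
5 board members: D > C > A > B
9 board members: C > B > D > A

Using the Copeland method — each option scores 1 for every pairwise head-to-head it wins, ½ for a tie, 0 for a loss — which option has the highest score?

D

D: beats A and C; ties B → score 2.5.
A: loses to D, C, and B → score 0.
C: beats A; ties B; loses to D → score 1.5.
B: beats A; ties D and C → score 2.
D has the best pairwise record.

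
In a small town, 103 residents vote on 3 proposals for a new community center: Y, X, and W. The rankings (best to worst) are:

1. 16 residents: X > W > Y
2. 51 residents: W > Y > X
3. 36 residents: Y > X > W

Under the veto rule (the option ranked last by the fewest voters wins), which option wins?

Y

Last-place votes: Y 16, X 51, W 36.
Y is ranked last by the fewest voters, so Y wins.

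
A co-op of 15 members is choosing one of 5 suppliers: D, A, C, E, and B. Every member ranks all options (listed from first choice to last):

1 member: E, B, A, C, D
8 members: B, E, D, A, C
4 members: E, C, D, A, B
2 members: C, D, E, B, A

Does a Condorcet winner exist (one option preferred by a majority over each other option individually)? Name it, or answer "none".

B

B vs D: 9–6 for B.
B vs A: 11–4 for B.
B vs C: 9–6 for B.
B vs E: 8–7 for B.
B beats every other option head-to-head.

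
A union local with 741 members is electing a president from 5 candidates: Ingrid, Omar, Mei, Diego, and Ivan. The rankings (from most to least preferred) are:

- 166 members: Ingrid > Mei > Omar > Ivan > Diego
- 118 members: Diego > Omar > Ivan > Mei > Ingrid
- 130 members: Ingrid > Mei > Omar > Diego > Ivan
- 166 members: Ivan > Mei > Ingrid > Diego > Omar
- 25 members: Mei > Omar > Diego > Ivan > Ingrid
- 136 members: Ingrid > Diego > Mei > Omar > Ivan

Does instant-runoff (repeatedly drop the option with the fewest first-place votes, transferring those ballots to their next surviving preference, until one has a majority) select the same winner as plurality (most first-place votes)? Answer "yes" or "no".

Instant-runoff — R1 Ingrid 432, Omar 0, Mei 25, Diego 118, Ivan 166 (Ingrid winner). Winner: Ingrid.
Plurality — first-place votes: Ingrid 432, Omar 0, Mei 25, Diego 118, Ivan 166. Winner: Ingrid.
The two methods agree.

yes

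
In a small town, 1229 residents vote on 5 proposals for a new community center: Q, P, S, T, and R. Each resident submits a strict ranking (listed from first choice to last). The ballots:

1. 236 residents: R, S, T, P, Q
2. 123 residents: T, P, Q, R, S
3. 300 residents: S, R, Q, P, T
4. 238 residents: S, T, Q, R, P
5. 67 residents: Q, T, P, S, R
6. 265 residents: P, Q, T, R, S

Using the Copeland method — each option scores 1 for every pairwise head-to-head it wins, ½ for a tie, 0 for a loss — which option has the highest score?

S

Q: beats T and R; loses to P and S → score 2.
P: beats Q; loses to S, T, and R → score 1.
S: beats Q, P, and T; loses to R → score 3.
T: beats P and R; loses to Q and S → score 2.
R: beats P and S; loses to Q and T → score 2.
S has the best pairwise record.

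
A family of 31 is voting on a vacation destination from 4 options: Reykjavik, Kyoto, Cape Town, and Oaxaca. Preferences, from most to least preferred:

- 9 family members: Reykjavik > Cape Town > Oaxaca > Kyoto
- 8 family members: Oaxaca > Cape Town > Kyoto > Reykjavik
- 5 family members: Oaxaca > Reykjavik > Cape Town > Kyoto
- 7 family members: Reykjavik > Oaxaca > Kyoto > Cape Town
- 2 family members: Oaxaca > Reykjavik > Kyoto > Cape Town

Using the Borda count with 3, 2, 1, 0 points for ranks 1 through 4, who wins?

Reykjavik: 9·3 + 8·0 + 5·2 + 7·3 + 2·2 = 62
Kyoto: 9·0 + 8·1 + 5·0 + 7·1 + 2·1 = 17
Cape Town: 9·2 + 8·2 + 5·1 + 7·0 + 2·0 = 39
Oaxaca: 9·1 + 8·3 + 5·3 + 7·2 + 2·3 = 68
Oaxaca has the highest Borda score (68).

Oaxaca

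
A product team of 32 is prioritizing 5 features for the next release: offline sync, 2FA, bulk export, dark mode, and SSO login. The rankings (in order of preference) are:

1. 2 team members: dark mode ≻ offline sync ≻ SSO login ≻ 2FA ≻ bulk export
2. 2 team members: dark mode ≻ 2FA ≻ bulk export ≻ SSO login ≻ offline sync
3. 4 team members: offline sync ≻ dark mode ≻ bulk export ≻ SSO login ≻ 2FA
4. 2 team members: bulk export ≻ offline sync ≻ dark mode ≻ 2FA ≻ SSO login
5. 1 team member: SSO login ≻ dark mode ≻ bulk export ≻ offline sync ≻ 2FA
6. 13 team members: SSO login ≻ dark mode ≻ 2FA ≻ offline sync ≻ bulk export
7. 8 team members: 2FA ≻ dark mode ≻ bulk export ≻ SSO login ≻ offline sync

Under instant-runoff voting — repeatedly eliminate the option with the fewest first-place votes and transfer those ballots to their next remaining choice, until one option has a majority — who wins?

Round 1: offline sync 4, 2FA 8, bulk export 2, dark mode 4, SSO login 14. Eliminate bulk export.
Round 2: offline sync 6, 2FA 8, dark mode 4, SSO login 14. Eliminate dark mode.
Round 3: offline sync 8, 2FA 10, SSO login 14. Eliminate offline sync.
Round 4: 2FA 12, SSO login 20. SSO login has a majority.

SSO login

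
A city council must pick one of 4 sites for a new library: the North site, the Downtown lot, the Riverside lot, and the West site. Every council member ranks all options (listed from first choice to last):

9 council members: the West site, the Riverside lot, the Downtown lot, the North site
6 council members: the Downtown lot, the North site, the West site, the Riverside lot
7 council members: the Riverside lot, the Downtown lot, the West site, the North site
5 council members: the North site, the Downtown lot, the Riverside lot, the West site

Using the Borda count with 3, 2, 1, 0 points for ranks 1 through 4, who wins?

the North site: 9·0 + 6·2 + 7·0 + 5·3 = 27
the Downtown lot: 9·1 + 6·3 + 7·2 + 5·2 = 51
the Riverside lot: 9·2 + 6·0 + 7·3 + 5·1 = 44
the West site: 9·3 + 6·1 + 7·1 + 5·0 = 40
the Downtown lot has the highest Borda score (51).

the Downtown lot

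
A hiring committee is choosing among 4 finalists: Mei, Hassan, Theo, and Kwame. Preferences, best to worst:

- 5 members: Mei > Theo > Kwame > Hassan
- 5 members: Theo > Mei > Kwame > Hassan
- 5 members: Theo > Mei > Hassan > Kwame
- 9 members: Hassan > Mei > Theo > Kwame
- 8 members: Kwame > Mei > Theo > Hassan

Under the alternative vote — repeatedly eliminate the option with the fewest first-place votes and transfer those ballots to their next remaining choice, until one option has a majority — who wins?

Theo

Round 1: Mei 5, Hassan 9, Theo 10, Kwame 8. Eliminate Mei.
Round 2: Hassan 9, Theo 15, Kwame 8. Eliminate Kwame.
Round 3: Hassan 9, Theo 23. Theo has a majority.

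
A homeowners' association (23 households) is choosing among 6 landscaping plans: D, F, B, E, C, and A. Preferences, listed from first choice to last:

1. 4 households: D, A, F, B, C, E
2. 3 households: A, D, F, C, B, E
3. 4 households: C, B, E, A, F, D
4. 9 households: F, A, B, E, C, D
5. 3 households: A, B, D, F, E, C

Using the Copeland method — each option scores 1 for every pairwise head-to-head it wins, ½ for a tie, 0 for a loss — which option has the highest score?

D: loses to F, B, E, C, and A → score 0.
F: beats D, B, E, and C; loses to A → score 4.
B: beats D, E, and C; loses to F and A → score 3.
E: beats D and C; loses to F, B, and A → score 2.
C: beats D; loses to F, B, E, and A → score 1.
A: beats D, F, B, E, and C → score 5.
A has the best pairwise record.

A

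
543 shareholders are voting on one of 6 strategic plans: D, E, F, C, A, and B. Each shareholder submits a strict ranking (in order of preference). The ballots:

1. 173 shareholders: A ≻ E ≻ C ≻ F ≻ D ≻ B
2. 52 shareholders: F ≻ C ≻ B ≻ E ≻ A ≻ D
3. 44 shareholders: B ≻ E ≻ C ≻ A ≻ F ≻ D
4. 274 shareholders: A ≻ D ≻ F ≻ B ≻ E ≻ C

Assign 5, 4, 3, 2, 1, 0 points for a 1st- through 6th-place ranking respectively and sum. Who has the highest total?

D: 173·1 + 52·0 + 44·0 + 274·4 = 1269
E: 173·4 + 52·2 + 44·4 + 274·1 = 1246
F: 173·2 + 52·5 + 44·1 + 274·3 = 1472
C: 173·3 + 52·4 + 44·3 + 274·0 = 859
A: 173·5 + 52·1 + 44·2 + 274·5 = 2375
B: 173·0 + 52·3 + 44·5 + 274·2 = 924
A has the highest Borda score (2375).

A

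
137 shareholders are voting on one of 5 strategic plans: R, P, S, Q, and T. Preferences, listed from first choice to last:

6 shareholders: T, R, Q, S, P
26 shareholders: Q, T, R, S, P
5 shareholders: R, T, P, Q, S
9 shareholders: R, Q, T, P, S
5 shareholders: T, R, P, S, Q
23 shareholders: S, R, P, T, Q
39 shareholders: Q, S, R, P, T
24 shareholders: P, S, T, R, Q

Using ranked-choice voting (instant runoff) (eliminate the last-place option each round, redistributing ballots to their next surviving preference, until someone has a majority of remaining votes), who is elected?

Round 1: R 14, P 24, S 23, Q 65, T 11. Eliminate T.
Round 2: R 25, P 24, S 23, Q 65. Eliminate S.
Round 3: R 48, P 24, Q 65. Eliminate P.
Round 4: R 72, Q 65. R has a majority.

R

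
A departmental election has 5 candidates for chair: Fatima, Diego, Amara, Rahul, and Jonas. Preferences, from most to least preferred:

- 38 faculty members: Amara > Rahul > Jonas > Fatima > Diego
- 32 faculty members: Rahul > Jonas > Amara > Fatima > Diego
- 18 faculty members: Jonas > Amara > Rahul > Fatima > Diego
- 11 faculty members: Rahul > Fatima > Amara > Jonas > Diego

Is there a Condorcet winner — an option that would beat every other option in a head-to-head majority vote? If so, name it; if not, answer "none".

Checking pairwise contests:
Amara beats Fatima 88–11.
Fatima beats Diego 99–0.
Jonas beats Amara 50–49.
Amara beats Rahul 56–43.
Rahul beats Jonas 81–18.
Every option loses at least one head-to-head, so there is no Condorcet winner.

none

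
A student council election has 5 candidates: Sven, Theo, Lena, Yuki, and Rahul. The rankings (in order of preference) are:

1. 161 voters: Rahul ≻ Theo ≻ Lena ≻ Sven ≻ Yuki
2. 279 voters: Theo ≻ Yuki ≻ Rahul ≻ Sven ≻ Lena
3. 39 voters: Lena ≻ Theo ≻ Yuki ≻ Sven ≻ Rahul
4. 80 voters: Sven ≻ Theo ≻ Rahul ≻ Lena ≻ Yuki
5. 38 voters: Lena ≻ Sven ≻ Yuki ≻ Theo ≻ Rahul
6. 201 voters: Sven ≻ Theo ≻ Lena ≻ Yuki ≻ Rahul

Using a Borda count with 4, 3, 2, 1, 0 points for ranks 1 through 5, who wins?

Theo

Sven: 161·1 + 279·1 + 39·1 + 80·4 + 38·3 + 201·4 = 1717
Theo: 161·3 + 279·4 + 39·3 + 80·3 + 38·1 + 201·3 = 2597
Lena: 161·2 + 279·0 + 39·4 + 80·1 + 38·4 + 201·2 = 1112
Yuki: 161·0 + 279·3 + 39·2 + 80·0 + 38·2 + 201·1 = 1192
Rahul: 161·4 + 279·2 + 39·0 + 80·2 + 38·0 + 201·0 = 1362
Theo has the highest Borda score (2597).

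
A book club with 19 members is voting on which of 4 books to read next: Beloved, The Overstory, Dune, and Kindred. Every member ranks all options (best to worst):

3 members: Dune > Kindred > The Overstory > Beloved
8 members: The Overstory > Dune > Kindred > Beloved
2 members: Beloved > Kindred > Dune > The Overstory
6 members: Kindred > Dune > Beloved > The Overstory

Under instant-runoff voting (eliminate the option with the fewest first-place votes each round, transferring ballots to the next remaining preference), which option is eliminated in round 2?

Round 1: Beloved 2, The Overstory 8, Dune 3, Kindred 6. Eliminate Beloved.
Round 2: The Overstory 8, Dune 3, Kindred 8. Eliminate Dune.

Dune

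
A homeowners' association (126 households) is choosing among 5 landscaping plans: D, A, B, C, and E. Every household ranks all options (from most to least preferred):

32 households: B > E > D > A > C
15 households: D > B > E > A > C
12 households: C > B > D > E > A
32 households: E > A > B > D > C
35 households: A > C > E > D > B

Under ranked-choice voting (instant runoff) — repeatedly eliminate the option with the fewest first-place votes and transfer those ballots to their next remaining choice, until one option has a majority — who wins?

Round 1: D 15, A 35, B 32, C 12, E 32. Eliminate C.
Round 2: D 15, A 35, B 44, E 32. Eliminate D.
Round 3: A 35, B 59, E 32. Eliminate E.
Round 4: A 67, B 59. A has a majority.

A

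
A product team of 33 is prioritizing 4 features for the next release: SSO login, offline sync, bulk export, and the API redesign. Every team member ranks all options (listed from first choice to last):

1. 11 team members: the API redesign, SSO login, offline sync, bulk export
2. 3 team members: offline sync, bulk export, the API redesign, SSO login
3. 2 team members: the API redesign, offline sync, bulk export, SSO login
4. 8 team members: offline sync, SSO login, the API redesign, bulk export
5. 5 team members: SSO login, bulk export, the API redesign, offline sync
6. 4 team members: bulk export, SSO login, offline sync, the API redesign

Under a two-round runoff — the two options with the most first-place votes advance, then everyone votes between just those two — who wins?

Round 1 first-place votes: SSO login 5, offline sync 11, bulk export 4, the API redesign 13.
the API redesign and offline sync advance.
Runoff: the API redesign is preferred to offline sync by 18 voters; offline sync by 15.
the API redesign wins the runoff.

the API redesign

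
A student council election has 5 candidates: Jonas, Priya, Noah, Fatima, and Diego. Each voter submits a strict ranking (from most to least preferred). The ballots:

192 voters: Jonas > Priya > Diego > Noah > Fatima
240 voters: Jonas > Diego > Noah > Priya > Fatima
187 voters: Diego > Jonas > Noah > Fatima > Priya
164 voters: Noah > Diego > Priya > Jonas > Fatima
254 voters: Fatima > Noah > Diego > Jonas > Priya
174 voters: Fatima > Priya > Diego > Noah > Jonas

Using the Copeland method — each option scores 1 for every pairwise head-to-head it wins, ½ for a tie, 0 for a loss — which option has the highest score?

Diego

Jonas: beats Priya, Noah, and Fatima; loses to Diego → score 3.
Priya: loses to Jonas, Noah, Fatima, and Diego → score 0.
Noah: beats Priya and Fatima; loses to Jonas and Diego → score 2.
Fatima: beats Priya; loses to Jonas, Noah, and Diego → score 1.
Diego: beats Jonas, Priya, Noah, and Fatima → score 4.
Diego has the best pairwise record.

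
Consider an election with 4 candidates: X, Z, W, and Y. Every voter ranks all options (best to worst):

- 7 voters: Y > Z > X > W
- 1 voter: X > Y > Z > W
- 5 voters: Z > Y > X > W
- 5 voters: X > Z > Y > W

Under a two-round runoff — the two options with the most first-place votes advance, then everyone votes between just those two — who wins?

Y

Round 1 first-place votes: X 6, Z 5, W 0, Y 7.
Y and X advance.
Runoff: Y is preferred to X by 12 voters; X by 6.
Y wins the runoff.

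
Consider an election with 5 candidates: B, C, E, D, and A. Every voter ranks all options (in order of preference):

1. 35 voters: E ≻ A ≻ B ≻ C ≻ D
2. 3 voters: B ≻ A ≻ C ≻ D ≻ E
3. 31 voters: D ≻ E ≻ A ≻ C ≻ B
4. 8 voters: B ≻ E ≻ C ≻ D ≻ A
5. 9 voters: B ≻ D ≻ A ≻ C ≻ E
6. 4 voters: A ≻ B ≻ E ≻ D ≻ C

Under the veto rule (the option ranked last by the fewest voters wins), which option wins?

C

Last-place votes: B 31, C 4, E 12, D 35, A 8.
C is ranked last by the fewest voters, so C wins.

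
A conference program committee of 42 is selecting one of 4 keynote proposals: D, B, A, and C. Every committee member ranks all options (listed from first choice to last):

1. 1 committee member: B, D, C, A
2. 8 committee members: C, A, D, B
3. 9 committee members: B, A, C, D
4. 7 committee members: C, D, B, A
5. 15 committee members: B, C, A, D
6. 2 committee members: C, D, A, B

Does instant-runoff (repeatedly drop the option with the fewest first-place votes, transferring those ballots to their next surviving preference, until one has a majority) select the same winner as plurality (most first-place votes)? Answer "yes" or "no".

yes

Instant-runoff — R1 D 0, B 25, A 0, C 17 (B winner). Winner: B.
Plurality — first-place votes: D 0, B 25, A 0, C 17. Winner: B.
The two methods agree.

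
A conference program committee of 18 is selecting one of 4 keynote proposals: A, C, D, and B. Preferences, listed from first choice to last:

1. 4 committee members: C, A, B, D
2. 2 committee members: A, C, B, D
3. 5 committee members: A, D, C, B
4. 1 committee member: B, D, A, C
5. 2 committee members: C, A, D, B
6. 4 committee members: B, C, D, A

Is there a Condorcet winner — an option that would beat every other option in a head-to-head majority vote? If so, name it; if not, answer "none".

C vs A: 10–8 for C.
C vs D: 12–6 for C.
C vs B: 13–5 for C.
C beats every other option head-to-head.

C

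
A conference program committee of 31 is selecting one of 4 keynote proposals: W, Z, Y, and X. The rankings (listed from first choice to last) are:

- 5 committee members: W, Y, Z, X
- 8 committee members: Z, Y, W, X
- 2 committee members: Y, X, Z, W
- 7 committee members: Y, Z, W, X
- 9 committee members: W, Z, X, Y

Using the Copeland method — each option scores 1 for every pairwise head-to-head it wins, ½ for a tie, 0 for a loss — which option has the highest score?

W: beats X; loses to Z and Y → score 1.
Z: beats W, Y, and X → score 3.
Y: beats W and X; loses to Z → score 2.
X: loses to W, Z, and Y → score 0.
Z has the best pairwise record.

Z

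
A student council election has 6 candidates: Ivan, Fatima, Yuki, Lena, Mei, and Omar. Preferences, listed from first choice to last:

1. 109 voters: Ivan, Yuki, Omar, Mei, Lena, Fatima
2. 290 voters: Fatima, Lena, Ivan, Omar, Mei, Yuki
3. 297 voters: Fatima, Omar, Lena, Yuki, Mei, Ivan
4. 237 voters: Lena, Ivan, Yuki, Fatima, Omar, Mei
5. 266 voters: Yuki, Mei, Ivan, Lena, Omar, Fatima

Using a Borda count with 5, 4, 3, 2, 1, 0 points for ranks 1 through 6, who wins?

Lena

Ivan: 109·5 + 290·3 + 297·0 + 237·4 + 266·3 = 3161
Fatima: 109·0 + 290·5 + 297·5 + 237·2 + 266·0 = 3409
Yuki: 109·4 + 290·0 + 297·2 + 237·3 + 266·5 = 3071
Lena: 109·1 + 290·4 + 297·3 + 237·5 + 266·2 = 3877
Mei: 109·2 + 290·1 + 297·1 + 237·0 + 266·4 = 1869
Omar: 109·3 + 290·2 + 297·4 + 237·1 + 266·1 = 2598
Lena has the highest Borda score (3877).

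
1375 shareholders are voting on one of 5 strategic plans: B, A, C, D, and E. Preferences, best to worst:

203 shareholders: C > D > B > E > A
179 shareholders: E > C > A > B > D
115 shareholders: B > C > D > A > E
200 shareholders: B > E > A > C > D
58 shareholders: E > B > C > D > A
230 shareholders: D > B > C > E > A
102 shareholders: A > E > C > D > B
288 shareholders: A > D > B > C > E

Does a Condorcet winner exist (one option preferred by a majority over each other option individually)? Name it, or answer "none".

Checking pairwise contests:
D beats B 823–552.
B beats A 806–569.
B beats C 891–484.
A beats D 769–606.
B beats E 1036–339.
Every option loses at least one head-to-head, so there is no Condorcet winner.

none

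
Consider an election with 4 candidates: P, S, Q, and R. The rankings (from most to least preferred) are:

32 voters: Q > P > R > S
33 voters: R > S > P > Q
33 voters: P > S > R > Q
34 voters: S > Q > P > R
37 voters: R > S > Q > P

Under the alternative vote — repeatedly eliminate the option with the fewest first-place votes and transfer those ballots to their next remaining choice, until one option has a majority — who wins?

P

Round 1: P 33, S 34, Q 32, R 70. Eliminate Q.
Round 2: P 65, S 34, R 70. Eliminate S.
Round 3: P 99, R 70. P has a majority.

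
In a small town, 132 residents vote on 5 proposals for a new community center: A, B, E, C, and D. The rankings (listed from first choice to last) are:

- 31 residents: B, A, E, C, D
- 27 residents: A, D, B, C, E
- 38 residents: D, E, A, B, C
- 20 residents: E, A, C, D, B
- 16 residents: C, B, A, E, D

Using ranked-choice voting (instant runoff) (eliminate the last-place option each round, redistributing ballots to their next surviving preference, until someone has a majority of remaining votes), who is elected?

Round 1: A 27, B 31, E 20, C 16, D 38. Eliminate C.
Round 2: A 27, B 47, E 20, D 38. Eliminate E.
Round 3: A 47, B 47, D 38. Eliminate D.
Round 4: A 85, B 47. A has a majority.

A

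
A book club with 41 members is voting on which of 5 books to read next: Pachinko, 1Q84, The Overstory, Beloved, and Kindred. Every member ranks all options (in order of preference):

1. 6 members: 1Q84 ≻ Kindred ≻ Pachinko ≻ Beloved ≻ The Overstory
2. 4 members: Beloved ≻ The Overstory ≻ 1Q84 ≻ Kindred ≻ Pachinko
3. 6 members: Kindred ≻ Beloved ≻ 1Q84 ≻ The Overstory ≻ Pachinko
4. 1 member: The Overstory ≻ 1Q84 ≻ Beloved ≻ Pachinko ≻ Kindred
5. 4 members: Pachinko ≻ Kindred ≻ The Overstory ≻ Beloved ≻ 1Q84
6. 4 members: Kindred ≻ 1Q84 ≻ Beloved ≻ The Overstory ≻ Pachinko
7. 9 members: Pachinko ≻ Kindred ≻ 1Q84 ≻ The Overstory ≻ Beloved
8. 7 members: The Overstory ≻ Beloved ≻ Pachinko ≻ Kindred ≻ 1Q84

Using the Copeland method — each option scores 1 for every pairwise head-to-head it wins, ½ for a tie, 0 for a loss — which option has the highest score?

Kindred

Pachinko: beats Kindred; loses to 1Q84, The Overstory, and Beloved → score 1.
1Q84: beats Pachinko and The Overstory; loses to Beloved and Kindred → score 2.
The Overstory: beats Pachinko and Beloved; loses to 1Q84 and Kindred → score 2.
Beloved: beats Pachinko and 1Q84; loses to The Overstory and Kindred → score 2.
Kindred: beats 1Q84, The Overstory, and Beloved; loses to Pachinko → score 3.
Kindred has the best pairwise record.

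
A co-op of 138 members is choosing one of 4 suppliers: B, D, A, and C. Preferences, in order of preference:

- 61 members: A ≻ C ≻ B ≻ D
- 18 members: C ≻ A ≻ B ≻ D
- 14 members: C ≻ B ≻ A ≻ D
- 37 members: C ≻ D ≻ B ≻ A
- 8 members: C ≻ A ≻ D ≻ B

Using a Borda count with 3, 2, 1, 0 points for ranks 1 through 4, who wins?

C

B: 61·1 + 18·1 + 14·2 + 37·1 + 8·0 = 144
D: 61·0 + 18·0 + 14·0 + 37·2 + 8·1 = 82
A: 61·3 + 18·2 + 14·1 + 37·0 + 8·2 = 249
C: 61·2 + 18·3 + 14·3 + 37·3 + 8·3 = 353
C has the highest Borda score (353).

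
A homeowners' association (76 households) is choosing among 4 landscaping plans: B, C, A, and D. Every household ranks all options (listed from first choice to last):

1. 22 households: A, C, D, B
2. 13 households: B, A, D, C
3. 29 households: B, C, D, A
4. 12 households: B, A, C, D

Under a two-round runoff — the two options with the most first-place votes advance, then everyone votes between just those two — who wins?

B

Round 1 first-place votes: B 54, C 0, A 22, D 0.
B and A advance.
Runoff: B is preferred to A by 54 voters; A by 22.
B wins the runoff.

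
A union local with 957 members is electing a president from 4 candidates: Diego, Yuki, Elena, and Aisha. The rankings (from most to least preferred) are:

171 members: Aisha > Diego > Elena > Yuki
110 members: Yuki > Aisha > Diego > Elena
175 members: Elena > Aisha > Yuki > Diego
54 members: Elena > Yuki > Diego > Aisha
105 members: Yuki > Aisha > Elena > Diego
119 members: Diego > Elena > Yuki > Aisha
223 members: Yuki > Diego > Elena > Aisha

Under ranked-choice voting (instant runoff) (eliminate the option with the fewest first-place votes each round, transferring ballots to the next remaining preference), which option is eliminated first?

Diego

Round 1: Diego 119, Yuki 438, Elena 229, Aisha 171. Eliminate Diego.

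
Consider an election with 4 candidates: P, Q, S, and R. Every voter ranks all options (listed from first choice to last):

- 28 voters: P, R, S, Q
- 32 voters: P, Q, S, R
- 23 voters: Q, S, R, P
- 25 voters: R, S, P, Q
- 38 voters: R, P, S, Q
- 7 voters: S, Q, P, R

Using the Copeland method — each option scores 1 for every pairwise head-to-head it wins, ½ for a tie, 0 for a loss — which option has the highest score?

P: beats Q and S; loses to R → score 2.
Q: loses to P, S, and R → score 0.
S: beats Q; loses to P and R → score 1.
R: beats P, Q, and S → score 3.
R has the best pairwise record.

R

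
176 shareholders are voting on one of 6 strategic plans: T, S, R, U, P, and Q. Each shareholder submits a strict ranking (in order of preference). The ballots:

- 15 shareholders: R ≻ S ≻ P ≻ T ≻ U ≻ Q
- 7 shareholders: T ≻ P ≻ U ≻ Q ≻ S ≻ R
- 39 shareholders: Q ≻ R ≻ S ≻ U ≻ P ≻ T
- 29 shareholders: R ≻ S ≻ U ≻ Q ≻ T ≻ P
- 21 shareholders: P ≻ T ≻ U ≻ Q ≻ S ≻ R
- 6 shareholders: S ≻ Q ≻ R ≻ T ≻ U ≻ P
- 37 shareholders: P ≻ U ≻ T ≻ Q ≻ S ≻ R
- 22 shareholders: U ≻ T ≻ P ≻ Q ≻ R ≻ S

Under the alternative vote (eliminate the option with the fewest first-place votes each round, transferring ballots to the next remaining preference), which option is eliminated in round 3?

Round 1: T 7, S 6, R 44, U 22, P 58, Q 39. Eliminate S.
Round 2: T 7, R 44, U 22, P 58, Q 45. Eliminate T.
Round 3: R 44, U 22, P 65, Q 45. Eliminate U.

U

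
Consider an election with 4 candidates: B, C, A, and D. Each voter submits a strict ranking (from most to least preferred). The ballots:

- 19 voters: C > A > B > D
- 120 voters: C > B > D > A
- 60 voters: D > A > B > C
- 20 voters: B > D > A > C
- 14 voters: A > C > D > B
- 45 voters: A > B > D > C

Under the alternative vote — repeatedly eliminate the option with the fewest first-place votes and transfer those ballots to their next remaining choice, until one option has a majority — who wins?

C

Round 1: B 20, C 139, A 59, D 60. Eliminate B.
Round 2: C 139, A 59, D 80. Eliminate A.
Round 3: C 153, D 125. C has a majority.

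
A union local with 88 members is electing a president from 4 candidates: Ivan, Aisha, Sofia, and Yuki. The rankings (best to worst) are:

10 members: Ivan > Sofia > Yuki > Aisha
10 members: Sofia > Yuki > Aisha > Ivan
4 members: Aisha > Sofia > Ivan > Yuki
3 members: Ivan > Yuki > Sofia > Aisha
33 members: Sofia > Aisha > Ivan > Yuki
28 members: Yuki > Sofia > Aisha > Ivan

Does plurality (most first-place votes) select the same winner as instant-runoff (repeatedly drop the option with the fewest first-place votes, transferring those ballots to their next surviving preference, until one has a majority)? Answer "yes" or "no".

Plurality — first-place votes: Ivan 13, Aisha 4, Sofia 43, Yuki 28. Winner: Sofia.
Instant-runoff — R1 Ivan 13, Aisha 4, Sofia 43, Yuki 28 (Aisha out); R2 Ivan 13, Sofia 47, Yuki 28 (Sofia winner). Winner: Sofia.
The two methods agree.

yes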